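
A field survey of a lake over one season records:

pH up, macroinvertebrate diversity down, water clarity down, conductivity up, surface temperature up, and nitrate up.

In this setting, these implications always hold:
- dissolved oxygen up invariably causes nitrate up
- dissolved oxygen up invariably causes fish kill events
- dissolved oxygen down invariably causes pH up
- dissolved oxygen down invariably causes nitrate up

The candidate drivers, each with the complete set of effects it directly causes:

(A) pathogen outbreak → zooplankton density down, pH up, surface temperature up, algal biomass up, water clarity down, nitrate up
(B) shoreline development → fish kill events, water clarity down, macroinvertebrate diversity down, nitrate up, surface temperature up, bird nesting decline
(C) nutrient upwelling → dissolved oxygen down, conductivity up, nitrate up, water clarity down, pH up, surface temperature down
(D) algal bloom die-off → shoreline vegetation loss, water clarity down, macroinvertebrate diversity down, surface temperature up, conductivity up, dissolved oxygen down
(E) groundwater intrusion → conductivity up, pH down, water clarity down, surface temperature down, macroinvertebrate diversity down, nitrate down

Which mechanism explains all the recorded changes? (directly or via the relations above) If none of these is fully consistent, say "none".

D

For each candidate, compare predicted effects to what was observed:
(A) pathogen outbreak — does not account for macroinvertebrate diversity down, conductivity up
(B) shoreline development — pH up miss; macroinvertebrate diversity down match; water clarity down match; conductivity up miss; surface temperature up match; nitrate up match
(C) nutrient upwelling — pH up match; macroinvertebrate diversity down miss; water clarity down match; conductivity up match; surface temperature up miss; nitrate up match
(D) algal bloom die-off — accounts for every observation (pH up by dissolved oxygen down → pH up)
(E) groundwater intrusion — pH up miss; macroinvertebrate diversity down match; water clarity down match; conductivity up match; surface temperature up miss; nitrate up miss
(D) alone accounts for all the evidence.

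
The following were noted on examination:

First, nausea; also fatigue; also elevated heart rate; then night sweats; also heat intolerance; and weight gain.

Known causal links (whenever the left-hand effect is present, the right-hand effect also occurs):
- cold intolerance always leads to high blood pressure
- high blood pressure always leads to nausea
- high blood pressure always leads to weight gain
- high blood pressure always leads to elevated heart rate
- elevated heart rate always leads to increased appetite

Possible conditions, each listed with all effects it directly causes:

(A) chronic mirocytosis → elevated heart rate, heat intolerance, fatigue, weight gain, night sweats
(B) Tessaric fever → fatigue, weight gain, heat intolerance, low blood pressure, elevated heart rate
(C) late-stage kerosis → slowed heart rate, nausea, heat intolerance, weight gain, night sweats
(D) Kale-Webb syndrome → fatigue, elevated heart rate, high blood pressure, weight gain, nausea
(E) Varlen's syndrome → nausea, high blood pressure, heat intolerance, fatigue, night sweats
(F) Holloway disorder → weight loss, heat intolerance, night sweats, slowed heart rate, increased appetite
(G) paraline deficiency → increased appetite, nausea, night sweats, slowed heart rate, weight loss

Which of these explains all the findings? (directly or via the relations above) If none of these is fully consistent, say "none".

Checking each candidate against the observations:
(A) chronic mirocytosis — nausea NO; fatigue yes; elevated heart rate yes; night sweats yes; heat intolerance yes; weight gain yes
(B) Tessaric fever — nausea NO; fatigue yes; elevated heart rate yes; night sweats NO; heat intolerance yes; weight gain yes
(C) late-stage kerosis — nausea yes; fatigue NO; elevated heart rate NO; night sweats yes; heat intolerance yes; weight gain yes
(D) Kale-Webb syndrome — does not account for night sweats, heat intolerance
(E) Varlen's syndrome — nausea yes; fatigue yes; elevated heart rate yes (by high blood pressure → elevated heart rate); night sweats yes; heat intolerance yes; weight gain yes (by high blood pressure → weight gain)
(F) Holloway disorder — fails on nausea, fatigue, elevated heart rate, weight gain (predicts slowed heart rate, not elevated heart rate; predicts weight loss, not weight gain)
(G) paraline deficiency — nausea yes; fatigue NO; elevated heart rate NO; night sweats yes; heat intolerance NO; weight gain NO
(E) alone accounts for all the evidence.

E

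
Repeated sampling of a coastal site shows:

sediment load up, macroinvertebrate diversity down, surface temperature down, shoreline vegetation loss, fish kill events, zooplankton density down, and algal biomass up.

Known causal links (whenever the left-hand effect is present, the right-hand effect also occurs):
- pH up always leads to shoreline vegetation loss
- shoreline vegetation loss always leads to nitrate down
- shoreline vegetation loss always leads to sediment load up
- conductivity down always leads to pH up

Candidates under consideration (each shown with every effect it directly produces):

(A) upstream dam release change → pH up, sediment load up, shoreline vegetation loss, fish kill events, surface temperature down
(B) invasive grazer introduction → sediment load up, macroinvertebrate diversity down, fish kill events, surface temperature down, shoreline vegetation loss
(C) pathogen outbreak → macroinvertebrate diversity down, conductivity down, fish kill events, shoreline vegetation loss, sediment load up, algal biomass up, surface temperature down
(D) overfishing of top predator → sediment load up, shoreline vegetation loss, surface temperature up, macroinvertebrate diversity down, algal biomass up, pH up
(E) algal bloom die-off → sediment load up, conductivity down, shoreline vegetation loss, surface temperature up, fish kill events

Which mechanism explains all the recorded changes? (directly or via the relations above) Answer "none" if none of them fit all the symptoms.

Checking each candidate against the observations:
(A) upstream dam release change — does not account for macroinvertebrate diversity down, zooplankton density down, algal biomass up
(B) invasive grazer introduction — sediment load up match; macroinvertebrate diversity down match; surface temperature down match; shoreline vegetation loss match; fish kill events match; zooplankton density down miss; algal biomass up miss
(C) pathogen outbreak — sediment load up match; macroinvertebrate diversity down match; surface temperature down match; shoreline vegetation loss match; fish kill events match; zooplankton density down miss; algal biomass up match
(D) overfishing of top predator — sediment load up match; macroinvertebrate diversity down match; surface temperature down miss; shoreline vegetation loss match; fish kill events miss; zooplankton density down miss; algal biomass up match
(E) algal bloom die-off — sediment load up match; macroinvertebrate diversity down miss; surface temperature down miss; shoreline vegetation loss match; fish kill events match; zooplankton density down miss; algal biomass up miss
No candidate is consistent with all observations.

none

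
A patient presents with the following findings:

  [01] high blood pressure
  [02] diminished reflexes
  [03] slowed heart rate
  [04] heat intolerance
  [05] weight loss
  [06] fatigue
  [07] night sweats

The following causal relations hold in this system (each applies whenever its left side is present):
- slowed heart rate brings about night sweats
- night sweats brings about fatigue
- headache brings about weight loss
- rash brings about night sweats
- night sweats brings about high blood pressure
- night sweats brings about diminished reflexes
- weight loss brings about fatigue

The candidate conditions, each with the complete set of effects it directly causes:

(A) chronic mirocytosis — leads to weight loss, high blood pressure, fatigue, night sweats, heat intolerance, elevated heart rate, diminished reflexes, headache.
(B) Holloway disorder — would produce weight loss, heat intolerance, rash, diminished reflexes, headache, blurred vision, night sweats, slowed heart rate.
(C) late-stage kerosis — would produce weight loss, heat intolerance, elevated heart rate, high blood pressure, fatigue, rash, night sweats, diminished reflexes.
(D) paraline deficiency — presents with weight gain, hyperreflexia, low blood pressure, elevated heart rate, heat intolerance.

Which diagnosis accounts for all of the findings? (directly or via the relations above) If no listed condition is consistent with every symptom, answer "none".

Per-candidate check:
(A) chronic mirocytosis — high blood pressure match; diminished reflexes match; slowed heart rate miss; heat intolerance match; weight loss match; fatigue match; night sweats match
(B) Holloway disorder — high blood pressure match (through night sweats → high blood pressure); diminished reflexes match; slowed heart rate match; heat intolerance match; weight loss match; fatigue match (through weight loss → fatigue); night sweats match
(C) late-stage kerosis — fails on slowed heart rate (predicts elevated heart rate, not slowed heart rate)
(D) paraline deficiency — high blood pressure miss; diminished reflexes miss; slowed heart rate miss; heat intolerance match; weight loss miss; fatigue miss; night sweats miss
(B) alone accounts for all the evidence.

B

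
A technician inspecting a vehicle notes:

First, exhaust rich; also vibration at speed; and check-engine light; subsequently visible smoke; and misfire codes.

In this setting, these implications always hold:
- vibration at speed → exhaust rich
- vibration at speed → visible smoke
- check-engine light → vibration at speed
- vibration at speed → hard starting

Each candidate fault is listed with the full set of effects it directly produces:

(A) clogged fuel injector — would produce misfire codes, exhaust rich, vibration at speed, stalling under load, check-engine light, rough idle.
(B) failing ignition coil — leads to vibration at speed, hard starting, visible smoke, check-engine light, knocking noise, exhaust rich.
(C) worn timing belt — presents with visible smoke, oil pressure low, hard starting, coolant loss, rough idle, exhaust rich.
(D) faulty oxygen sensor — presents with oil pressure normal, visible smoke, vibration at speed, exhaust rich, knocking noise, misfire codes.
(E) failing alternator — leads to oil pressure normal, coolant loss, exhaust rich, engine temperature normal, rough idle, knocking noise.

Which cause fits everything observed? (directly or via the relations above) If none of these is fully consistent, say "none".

Per-candidate check:
(A) clogged fuel injector — accounts for every observation (visible smoke via vibration at speed → visible smoke)
(B) failing ignition coil — does not account for misfire codes
(C) worn timing belt — exhaust rich match; vibration at speed miss; check-engine light miss; visible smoke match; misfire codes miss
(D) faulty oxygen sensor — does not account for check-engine light
(E) failing alternator — exhaust rich match; vibration at speed miss; check-engine light miss; visible smoke miss; misfire codes miss
Only (A) is consistent with every observation.

A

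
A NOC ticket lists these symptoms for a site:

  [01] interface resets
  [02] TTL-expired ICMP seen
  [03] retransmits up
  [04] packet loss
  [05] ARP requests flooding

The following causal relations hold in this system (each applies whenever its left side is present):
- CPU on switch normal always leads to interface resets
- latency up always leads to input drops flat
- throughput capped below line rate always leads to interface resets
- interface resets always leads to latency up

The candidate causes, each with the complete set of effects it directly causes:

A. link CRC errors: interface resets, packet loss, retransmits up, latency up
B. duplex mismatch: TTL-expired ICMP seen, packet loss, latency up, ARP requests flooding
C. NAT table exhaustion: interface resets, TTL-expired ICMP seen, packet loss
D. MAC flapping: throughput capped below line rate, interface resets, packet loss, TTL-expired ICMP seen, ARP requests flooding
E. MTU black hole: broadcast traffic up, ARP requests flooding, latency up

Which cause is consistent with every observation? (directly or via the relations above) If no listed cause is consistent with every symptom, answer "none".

For each candidate, compare predicted effects to what was observed:
(A) link CRC errors — does not account for TTL-expired ICMP seen, ARP requests flooding
(B) duplex mismatch — does not account for interface resets, retransmits up
(C) NAT table exhaustion — interface resets match; TTL-expired ICMP seen match; retransmits up miss; packet loss match; ARP requests flooding miss
(D) MAC flapping — does not account for retransmits up
(E) MTU black hole — interface resets miss; TTL-expired ICMP seen miss; retransmits up miss; packet loss miss; ARP requests flooding match
None of the listed candidates fits everything.

none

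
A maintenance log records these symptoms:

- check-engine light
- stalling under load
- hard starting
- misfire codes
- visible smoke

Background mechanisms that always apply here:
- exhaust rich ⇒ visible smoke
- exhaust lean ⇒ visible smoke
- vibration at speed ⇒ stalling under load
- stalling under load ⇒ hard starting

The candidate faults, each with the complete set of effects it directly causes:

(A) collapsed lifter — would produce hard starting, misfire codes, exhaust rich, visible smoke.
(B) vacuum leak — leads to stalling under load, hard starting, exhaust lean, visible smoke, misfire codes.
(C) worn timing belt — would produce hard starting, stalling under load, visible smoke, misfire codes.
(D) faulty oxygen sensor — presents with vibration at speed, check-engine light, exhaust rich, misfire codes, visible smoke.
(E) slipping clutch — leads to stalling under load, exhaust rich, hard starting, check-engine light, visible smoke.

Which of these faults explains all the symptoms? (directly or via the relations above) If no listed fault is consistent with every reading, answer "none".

D

Checking each candidate against the observations:
(A) collapsed lifter — check-engine light ✗; stalling under load ✗; hard starting ✓; misfire codes ✓; visible smoke ✓
(B) vacuum leak — check-engine light ✗; stalling under load ✓; hard starting ✓; misfire codes ✓; visible smoke ✓
(C) worn timing belt — does not account for check-engine light
(D) faulty oxygen sensor — accounts for every observation (stalling under load via vibration at speed → stalling under load)
(E) slipping clutch — does not account for misfire codes
(D) alone accounts for all the evidence.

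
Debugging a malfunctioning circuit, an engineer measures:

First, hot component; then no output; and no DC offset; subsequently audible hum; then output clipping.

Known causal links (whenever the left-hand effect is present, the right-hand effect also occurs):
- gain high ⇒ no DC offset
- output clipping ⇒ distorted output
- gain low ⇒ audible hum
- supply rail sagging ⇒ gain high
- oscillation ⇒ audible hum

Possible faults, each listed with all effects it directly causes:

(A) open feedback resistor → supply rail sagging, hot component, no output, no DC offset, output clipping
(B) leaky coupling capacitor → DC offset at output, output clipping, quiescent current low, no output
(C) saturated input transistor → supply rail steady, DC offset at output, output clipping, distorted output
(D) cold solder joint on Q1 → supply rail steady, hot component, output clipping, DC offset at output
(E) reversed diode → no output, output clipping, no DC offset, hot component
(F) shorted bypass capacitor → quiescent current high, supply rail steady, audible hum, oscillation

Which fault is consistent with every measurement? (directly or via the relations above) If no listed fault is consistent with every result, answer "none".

Checking each candidate against the observations:
(A) open feedback resistor — does not account for audible hum
(B) leaky coupling capacitor — fails on hot component, no DC offset, audible hum (predicts DC offset at output, not no DC offset)
(C) saturated input transistor — hot component NO; no output NO; no DC offset NO; audible hum NO; output clipping yes
(D) cold solder joint on Q1 — hot component yes; no output NO; no DC offset NO; audible hum NO; output clipping yes
(E) reversed diode — does not account for audible hum
(F) shorted bypass capacitor — does not account for hot component, no output, no DC offset, output clipping
No candidate is consistent with all observations.

none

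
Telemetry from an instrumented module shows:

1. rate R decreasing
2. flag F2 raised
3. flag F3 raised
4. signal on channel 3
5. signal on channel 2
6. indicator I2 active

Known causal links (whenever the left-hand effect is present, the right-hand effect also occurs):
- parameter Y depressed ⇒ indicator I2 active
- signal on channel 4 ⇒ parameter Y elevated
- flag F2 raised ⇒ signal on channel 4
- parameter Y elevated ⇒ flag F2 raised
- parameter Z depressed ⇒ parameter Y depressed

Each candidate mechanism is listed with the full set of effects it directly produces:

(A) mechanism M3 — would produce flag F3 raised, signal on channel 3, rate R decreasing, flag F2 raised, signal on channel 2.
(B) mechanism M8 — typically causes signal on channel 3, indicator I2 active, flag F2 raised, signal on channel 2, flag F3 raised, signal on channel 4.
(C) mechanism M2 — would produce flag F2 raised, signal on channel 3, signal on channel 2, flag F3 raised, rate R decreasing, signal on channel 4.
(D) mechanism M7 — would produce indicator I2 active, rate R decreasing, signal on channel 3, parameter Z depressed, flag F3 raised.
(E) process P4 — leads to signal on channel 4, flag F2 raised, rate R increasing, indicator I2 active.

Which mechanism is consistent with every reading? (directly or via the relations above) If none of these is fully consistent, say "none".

none

Per-candidate check:
(A) mechanism M3 — does not account for indicator I2 active
(B) mechanism M8 — does not account for rate R decreasing
(C) mechanism M2 — rate R decreasing +; flag F2 raised +; flag F3 raised +; signal on channel 3 +; signal on channel 2 +; indicator I2 active -
(D) mechanism M7 — rate R decreasing +; flag F2 raised -; flag F3 raised +; signal on channel 3 +; signal on channel 2 -; indicator I2 active +
(E) process P4 — rate R decreasing -; flag F2 raised +; flag F3 raised -; signal on channel 3 -; signal on channel 2 -; indicator I2 active +
None of the listed candidates fits everything.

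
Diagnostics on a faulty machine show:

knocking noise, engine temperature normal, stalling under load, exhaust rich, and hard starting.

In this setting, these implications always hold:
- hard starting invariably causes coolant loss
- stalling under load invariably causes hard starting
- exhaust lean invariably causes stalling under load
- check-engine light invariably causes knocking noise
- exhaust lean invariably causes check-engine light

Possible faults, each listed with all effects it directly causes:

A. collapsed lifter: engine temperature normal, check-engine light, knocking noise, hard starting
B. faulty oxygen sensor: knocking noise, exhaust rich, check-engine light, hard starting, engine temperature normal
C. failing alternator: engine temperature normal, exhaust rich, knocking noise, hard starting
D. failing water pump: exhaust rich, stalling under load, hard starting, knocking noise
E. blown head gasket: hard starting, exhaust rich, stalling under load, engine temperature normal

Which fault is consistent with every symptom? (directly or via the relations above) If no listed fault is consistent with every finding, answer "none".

Testing each hypothesis:
(A) collapsed lifter — does not account for stalling under load, exhaust rich
(B) faulty oxygen sensor — does not account for stalling under load
(C) failing alternator — knocking noise yes; engine temperature normal yes; stalling under load NO; exhaust rich yes; hard starting yes
(D) failing water pump — knocking noise yes; engine temperature normal NO; stalling under load yes; exhaust rich yes; hard starting yes
(E) blown head gasket — does not account for knocking noise
No candidate is consistent with all observations.

none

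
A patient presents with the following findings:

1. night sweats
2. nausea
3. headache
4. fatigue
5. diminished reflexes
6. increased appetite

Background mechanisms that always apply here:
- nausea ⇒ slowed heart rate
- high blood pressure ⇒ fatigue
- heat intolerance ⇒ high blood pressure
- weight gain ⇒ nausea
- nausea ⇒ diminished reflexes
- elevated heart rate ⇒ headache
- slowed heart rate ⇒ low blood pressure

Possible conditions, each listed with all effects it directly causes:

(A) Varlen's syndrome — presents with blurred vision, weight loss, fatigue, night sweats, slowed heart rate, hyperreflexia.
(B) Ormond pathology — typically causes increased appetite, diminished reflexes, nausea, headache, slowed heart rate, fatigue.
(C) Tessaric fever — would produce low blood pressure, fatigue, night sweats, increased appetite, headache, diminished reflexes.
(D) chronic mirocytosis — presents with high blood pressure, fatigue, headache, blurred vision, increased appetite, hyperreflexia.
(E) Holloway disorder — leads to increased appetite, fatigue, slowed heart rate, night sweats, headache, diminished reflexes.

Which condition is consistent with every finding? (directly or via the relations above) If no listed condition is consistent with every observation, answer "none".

none

Per-candidate check:
(A) Varlen's syndrome — fails on nausea, headache, diminished reflexes, increased appetite (predicts hyperreflexia, not diminished reflexes)
(B) Ormond pathology — night sweats -; nausea +; headache +; fatigue +; diminished reflexes +; increased appetite +
(C) Tessaric fever — night sweats +; nausea -; headache +; fatigue +; diminished reflexes +; increased appetite +
(D) chronic mirocytosis — night sweats -; nausea -; headache +; fatigue +; diminished reflexes -; increased appetite +
(E) Holloway disorder — night sweats +; nausea -; headache +; fatigue +; diminished reflexes +; increased appetite +
No candidate is consistent with all observations.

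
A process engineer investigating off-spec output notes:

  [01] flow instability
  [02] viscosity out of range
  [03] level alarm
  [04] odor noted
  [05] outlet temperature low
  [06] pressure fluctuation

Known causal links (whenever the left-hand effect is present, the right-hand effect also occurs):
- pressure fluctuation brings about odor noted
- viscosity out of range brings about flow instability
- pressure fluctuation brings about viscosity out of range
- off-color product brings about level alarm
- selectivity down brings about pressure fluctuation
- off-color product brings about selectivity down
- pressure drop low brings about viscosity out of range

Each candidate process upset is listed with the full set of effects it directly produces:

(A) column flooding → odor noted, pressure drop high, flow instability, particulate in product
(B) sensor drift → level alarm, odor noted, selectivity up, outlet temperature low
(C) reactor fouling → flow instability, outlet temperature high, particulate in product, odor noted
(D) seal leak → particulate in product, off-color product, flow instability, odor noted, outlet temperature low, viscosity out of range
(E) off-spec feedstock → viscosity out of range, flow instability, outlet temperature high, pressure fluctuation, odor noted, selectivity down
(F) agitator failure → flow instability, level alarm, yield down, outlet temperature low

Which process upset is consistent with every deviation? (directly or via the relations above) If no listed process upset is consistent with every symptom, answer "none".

Checking each candidate against the observations:
(A) column flooding — flow instability ✓; viscosity out of range ✗; level alarm ✗; odor noted ✓; outlet temperature low ✗; pressure fluctuation ✗
(B) sensor drift — does not account for flow instability, viscosity out of range, pressure fluctuation
(C) reactor fouling — fails on viscosity out of range, level alarm, outlet temperature low, pressure fluctuation (predicts outlet temperature high, not outlet temperature low)
(D) seal leak — accounts for every observation (level alarm through off-color product → level alarm)
(E) off-spec feedstock — flow instability ✓; viscosity out of range ✓; level alarm ✗; odor noted ✓; outlet temperature low ✗; pressure fluctuation ✓
(F) agitator failure — flow instability ✓; viscosity out of range ✗; level alarm ✓; odor noted ✗; outlet temperature low ✓; pressure fluctuation ✗
Only (D) is consistent with every observation.

D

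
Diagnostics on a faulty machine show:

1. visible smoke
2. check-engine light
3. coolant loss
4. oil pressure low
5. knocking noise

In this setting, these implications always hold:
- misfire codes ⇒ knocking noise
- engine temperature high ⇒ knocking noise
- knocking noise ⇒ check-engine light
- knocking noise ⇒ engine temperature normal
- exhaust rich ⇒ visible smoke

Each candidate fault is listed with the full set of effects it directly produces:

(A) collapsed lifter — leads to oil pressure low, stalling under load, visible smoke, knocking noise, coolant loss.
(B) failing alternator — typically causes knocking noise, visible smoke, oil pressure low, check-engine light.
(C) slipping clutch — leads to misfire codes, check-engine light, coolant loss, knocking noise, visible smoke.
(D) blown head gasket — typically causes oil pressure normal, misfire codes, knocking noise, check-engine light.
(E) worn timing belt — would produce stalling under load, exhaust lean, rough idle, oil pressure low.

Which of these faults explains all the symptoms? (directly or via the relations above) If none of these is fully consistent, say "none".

For each candidate, compare predicted effects to what was observed:
(A) collapsed lifter — visible smoke yes; check-engine light yes (via knocking noise → check-engine light); coolant loss yes; oil pressure low yes; knocking noise yes
(B) failing alternator — does not account for coolant loss
(C) slipping clutch — visible smoke yes; check-engine light yes; coolant loss yes; oil pressure low NO; knocking noise yes
(D) blown head gasket — visible smoke NO; check-engine light yes; coolant loss NO; oil pressure low NO; knocking noise yes
(E) worn timing belt — does not account for visible smoke, check-engine light, coolant loss, knocking noise
(A) alone accounts for all the evidence.

A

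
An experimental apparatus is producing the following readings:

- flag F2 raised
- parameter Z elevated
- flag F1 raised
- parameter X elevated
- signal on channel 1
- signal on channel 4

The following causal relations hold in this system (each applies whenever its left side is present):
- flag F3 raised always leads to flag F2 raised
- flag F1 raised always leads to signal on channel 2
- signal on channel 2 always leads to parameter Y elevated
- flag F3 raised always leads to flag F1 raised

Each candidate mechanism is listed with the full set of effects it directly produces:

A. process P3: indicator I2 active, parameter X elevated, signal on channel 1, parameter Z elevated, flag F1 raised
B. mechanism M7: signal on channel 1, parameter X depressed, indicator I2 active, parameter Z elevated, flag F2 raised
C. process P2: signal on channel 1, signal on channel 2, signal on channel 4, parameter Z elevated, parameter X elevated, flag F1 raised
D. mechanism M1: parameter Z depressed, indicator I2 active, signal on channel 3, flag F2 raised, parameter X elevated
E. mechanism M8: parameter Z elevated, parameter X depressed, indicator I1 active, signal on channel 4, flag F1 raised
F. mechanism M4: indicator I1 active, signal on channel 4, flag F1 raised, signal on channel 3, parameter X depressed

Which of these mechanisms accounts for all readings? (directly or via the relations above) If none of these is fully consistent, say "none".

none

Per-candidate check:
(A) process P3 — flag F2 raised ✗; parameter Z elevated ✓; flag F1 raised ✓; parameter X elevated ✓; signal on channel 1 ✓; signal on channel 4 ✗
(B) mechanism M7 — flag F2 raised ✓; parameter Z elevated ✓; flag F1 raised ✗; parameter X elevated ✗; signal on channel 1 ✓; signal on channel 4 ✗
(C) process P2 — flag F2 raised ✗; parameter Z elevated ✓; flag F1 raised ✓; parameter X elevated ✓; signal on channel 1 ✓; signal on channel 4 ✓
(D) mechanism M1 — fails on parameter Z elevated, flag F1 raised, signal on channel 1, signal on channel 4 (predicts parameter Z depressed, not parameter Z elevated)
(E) mechanism M8 — flag F2 raised ✗; parameter Z elevated ✓; flag F1 raised ✓; parameter X elevated ✗; signal on channel 1 ✗; signal on channel 4 ✓
(F) mechanism M4 — flag F2 raised ✗; parameter Z elevated ✗; flag F1 raised ✓; parameter X elevated ✗; signal on channel 1 ✗; signal on channel 4 ✓
Every candidate fails on at least one observation.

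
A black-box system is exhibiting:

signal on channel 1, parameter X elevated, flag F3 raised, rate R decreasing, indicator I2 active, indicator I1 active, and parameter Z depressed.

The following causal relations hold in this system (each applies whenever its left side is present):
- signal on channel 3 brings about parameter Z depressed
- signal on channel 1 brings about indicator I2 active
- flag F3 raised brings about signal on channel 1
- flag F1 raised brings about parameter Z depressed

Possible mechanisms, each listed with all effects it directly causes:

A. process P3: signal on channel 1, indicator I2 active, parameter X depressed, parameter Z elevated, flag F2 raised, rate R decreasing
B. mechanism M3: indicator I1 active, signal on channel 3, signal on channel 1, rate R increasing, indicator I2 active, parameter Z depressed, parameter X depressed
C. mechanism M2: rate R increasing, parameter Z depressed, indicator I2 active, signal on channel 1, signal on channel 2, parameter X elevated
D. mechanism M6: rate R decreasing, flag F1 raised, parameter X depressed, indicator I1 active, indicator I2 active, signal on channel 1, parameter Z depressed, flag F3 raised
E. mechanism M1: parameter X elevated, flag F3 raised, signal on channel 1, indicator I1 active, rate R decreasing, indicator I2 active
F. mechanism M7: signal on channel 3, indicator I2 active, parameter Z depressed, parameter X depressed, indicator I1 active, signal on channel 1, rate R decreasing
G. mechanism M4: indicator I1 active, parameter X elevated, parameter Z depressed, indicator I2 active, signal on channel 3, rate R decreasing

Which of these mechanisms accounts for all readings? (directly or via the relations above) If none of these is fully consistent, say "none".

none

For each candidate, compare predicted effects to what was observed:
(A) process P3 — signal on channel 1 match; parameter X elevated miss; flag F3 raised miss; rate R decreasing match; indicator I2 active match; indicator I1 active miss; parameter Z depressed miss
(B) mechanism M3 — signal on channel 1 match; parameter X elevated miss; flag F3 raised miss; rate R decreasing miss; indicator I2 active match; indicator I1 active match; parameter Z depressed match
(C) mechanism M2 — signal on channel 1 match; parameter X elevated match; flag F3 raised miss; rate R decreasing miss; indicator I2 active match; indicator I1 active miss; parameter Z depressed match
(D) mechanism M6 — fails on parameter X elevated (predicts parameter X depressed, not parameter X elevated)
(E) mechanism M1 — does not account for parameter Z depressed
(F) mechanism M7 — signal on channel 1 match; parameter X elevated miss; flag F3 raised miss; rate R decreasing match; indicator I2 active match; indicator I1 active match; parameter Z depressed match
(G) mechanism M4 — signal on channel 1 miss; parameter X elevated match; flag F3 raised miss; rate R decreasing match; indicator I2 active match; indicator I1 active match; parameter Z depressed match
Every candidate fails on at least one observation.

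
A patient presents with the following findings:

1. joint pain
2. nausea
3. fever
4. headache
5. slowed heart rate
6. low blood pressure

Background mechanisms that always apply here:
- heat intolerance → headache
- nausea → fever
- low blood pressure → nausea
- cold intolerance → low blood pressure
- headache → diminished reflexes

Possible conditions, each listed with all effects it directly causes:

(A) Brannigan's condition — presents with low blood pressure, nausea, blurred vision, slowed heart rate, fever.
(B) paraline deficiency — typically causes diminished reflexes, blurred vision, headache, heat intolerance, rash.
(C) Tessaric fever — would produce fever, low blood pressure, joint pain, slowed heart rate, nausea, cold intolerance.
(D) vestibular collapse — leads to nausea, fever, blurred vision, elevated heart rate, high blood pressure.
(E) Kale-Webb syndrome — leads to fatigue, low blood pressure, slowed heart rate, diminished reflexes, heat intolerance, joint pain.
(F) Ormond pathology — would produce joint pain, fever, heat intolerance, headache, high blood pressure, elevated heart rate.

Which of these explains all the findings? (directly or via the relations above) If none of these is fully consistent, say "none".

E

For each candidate, compare predicted effects to what was observed:
(A) Brannigan's condition — joint pain NO; nausea yes; fever yes; headache NO; slowed heart rate yes; low blood pressure yes
(B) paraline deficiency — joint pain NO; nausea NO; fever NO; headache yes; slowed heart rate NO; low blood pressure NO
(C) Tessaric fever — joint pain yes; nausea yes; fever yes; headache NO; slowed heart rate yes; low blood pressure yes
(D) vestibular collapse — fails on joint pain, headache, slowed heart rate, low blood pressure (predicts elevated heart rate, not slowed heart rate; predicts high blood pressure, not low blood pressure)
(E) Kale-Webb syndrome — accounts for every observation (nausea by low blood pressure → nausea)
(F) Ormond pathology — joint pain yes; nausea NO; fever yes; headache yes; slowed heart rate NO; low blood pressure NO
(E) is the only candidate with no mismatches.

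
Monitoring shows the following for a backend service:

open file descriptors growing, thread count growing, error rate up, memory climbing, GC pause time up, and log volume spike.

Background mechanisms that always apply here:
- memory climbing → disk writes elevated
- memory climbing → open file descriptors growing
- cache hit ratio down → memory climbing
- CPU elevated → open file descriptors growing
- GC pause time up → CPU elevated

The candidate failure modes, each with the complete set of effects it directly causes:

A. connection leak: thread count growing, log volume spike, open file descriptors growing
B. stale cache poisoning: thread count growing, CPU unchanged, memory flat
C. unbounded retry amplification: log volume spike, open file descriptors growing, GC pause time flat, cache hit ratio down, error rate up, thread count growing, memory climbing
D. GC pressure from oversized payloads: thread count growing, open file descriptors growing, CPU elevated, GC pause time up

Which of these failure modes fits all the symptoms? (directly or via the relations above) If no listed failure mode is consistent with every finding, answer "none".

none

For each candidate, compare predicted effects to what was observed:
(A) connection leak — does not account for error rate up, memory climbing, GC pause time up
(B) stale cache poisoning — open file descriptors growing -; thread count growing +; error rate up -; memory climbing -; GC pause time up -; log volume spike -
(C) unbounded retry amplification — fails on GC pause time up (predicts GC pause time flat, not GC pause time up)
(D) GC pressure from oversized payloads — open file descriptors growing +; thread count growing +; error rate up -; memory climbing -; GC pause time up +; log volume spike -
None of the listed candidates fits everything.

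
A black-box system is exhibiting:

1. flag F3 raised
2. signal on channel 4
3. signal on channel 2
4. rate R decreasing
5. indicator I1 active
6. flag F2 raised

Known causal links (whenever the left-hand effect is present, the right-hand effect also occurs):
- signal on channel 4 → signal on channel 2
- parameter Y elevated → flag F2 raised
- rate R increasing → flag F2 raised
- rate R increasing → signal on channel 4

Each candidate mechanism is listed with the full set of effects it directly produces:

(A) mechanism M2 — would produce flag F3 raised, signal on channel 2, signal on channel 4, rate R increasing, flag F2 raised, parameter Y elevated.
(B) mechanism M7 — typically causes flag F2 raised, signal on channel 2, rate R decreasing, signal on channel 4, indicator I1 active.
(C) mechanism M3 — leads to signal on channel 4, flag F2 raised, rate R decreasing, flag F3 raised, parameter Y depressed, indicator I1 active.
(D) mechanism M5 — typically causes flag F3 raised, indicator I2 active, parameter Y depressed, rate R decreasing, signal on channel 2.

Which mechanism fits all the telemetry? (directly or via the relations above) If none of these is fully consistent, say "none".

Checking each candidate against the observations:
(A) mechanism M2 — fails on rate R decreasing, indicator I1 active (predicts rate R increasing, not rate R decreasing)
(B) mechanism M7 — flag F3 raised ✗; signal on channel 4 ✓; signal on channel 2 ✓; rate R decreasing ✓; indicator I1 active ✓; flag F2 raised ✓
(C) mechanism M3 — flag F3 raised ✓; signal on channel 4 ✓; signal on channel 2 ✓ (through signal on channel 4 → signal on channel 2); rate R decreasing ✓; indicator I1 active ✓; flag F2 raised ✓
(D) mechanism M5 — does not account for signal on channel 4, indicator I1 active, flag F2 raised
(C) is the only candidate with no mismatches.

C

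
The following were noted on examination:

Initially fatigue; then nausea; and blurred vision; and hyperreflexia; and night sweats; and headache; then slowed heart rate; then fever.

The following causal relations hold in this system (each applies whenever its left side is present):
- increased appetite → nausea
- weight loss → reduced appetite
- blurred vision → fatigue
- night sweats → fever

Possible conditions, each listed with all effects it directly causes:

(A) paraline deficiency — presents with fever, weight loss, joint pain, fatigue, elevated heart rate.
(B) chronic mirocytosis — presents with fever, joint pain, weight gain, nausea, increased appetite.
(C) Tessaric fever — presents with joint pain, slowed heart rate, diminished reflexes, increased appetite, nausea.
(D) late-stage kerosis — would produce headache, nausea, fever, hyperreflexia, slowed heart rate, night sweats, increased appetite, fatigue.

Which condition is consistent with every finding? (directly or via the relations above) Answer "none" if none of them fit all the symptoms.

none

Testing each hypothesis:
(A) paraline deficiency — fatigue yes; nausea NO; blurred vision NO; hyperreflexia NO; night sweats NO; headache NO; slowed heart rate NO; fever yes
(B) chronic mirocytosis — does not account for fatigue, blurred vision, hyperreflexia, night sweats, headache, slowed heart rate
(C) Tessaric fever — fails on fatigue, blurred vision, hyperreflexia, night sweats, headache, fever (predicts diminished reflexes, not hyperreflexia)
(D) late-stage kerosis — fatigue yes; nausea yes; blurred vision NO; hyperreflexia yes; night sweats yes; headache yes; slowed heart rate yes; fever yes
None of the listed candidates fits everything.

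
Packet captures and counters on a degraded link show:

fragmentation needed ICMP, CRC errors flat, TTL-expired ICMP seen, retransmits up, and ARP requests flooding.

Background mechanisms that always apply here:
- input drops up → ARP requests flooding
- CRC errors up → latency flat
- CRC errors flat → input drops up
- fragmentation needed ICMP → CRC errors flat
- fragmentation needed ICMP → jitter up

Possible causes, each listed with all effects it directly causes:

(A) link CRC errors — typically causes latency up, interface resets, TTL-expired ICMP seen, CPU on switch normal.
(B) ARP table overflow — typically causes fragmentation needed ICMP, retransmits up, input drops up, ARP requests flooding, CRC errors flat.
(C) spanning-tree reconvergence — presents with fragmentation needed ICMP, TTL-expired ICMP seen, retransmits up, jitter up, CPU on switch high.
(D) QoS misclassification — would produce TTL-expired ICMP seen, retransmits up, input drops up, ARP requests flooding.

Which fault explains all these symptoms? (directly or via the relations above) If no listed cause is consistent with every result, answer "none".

C

Per-candidate check:
(A) link CRC errors — fragmentation needed ICMP ✗; CRC errors flat ✗; TTL-expired ICMP seen ✓; retransmits up ✗; ARP requests flooding ✗
(B) ARP table overflow — fragmentation needed ICMP ✓; CRC errors flat ✓; TTL-expired ICMP seen ✗; retransmits up ✓; ARP requests flooding ✓
(C) spanning-tree reconvergence — accounts for every observation (CRC errors flat through fragmentation needed ICMP → CRC errors flat)
(D) QoS misclassification — does not account for fragmentation needed ICMP, CRC errors flat
(C) alone accounts for all the evidence.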